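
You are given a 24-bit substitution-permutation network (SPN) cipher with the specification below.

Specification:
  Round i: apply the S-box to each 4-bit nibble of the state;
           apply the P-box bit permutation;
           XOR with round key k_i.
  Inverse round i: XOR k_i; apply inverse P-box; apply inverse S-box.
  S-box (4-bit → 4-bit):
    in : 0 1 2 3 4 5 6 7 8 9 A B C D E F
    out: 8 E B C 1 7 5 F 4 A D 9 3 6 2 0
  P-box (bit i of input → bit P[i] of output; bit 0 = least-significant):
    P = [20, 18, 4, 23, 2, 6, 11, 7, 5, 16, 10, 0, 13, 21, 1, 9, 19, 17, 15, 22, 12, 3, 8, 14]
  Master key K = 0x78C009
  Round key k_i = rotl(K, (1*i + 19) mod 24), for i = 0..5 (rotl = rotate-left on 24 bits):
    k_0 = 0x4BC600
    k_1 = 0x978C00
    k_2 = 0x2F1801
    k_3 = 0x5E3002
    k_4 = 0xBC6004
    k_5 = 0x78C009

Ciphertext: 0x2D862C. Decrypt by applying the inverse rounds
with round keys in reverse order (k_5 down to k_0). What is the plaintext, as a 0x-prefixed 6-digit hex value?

s_0 = ciphertext = 0x2D862C
s_1 = InvRound(s_0, k_5) = 0x00074C
s_2 = InvRound(s_1, k_4) = 0x1428E2
s_3 = InvRound(s_2, k_3) = 0x42F41F
s_4 = InvRound(s_3, k_2) = 0x9A5D6D
s_5 = InvRound(s_4, k_1) = 0x76F2CE
s_6 = InvRound(s_5, k_0) = 0xC45D2C

0xC45D2C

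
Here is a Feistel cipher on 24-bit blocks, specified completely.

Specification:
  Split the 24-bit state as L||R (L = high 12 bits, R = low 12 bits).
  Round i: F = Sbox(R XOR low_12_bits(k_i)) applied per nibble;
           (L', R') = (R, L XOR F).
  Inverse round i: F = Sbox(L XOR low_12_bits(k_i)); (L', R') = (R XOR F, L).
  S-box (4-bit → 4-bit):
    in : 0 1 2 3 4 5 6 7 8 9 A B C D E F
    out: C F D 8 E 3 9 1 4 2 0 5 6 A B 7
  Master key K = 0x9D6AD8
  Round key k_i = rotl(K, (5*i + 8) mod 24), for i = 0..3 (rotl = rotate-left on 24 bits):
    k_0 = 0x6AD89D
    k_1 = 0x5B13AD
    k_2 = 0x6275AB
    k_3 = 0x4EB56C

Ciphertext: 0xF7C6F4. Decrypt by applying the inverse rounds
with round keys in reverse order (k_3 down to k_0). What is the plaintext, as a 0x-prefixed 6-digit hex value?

s_0 = ciphertext = 0xF7C6F4
s_1 = InvRound(s_0, k_3) = 0x608F7C
s_2 = InvRound(s_1, k_2) = 0x774608
s_3 = InvRound(s_2, k_1) = 0x8AA774
s_4 = InvRound(s_3, k_0) = 0xBF58AA

0xBF58AA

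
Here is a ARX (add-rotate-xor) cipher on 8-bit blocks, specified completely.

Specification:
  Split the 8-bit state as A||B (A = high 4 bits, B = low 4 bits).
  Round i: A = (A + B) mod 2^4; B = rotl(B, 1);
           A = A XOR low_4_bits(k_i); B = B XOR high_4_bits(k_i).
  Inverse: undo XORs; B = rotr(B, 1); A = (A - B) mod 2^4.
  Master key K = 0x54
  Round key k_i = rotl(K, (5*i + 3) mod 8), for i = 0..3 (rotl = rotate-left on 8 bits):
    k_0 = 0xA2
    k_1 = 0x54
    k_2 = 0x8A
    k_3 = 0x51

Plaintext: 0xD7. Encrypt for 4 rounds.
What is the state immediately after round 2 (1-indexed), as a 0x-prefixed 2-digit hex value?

0xED

s_0 = plaintext = 0xD7
s_1 = Round(s_0, k_0) = 0x64
s_2 = Round(s_1, k_1) = 0xED
s_3 = Round(s_2, k_2) = 0x13
s_4 = Round(s_3, k_3) = 0x53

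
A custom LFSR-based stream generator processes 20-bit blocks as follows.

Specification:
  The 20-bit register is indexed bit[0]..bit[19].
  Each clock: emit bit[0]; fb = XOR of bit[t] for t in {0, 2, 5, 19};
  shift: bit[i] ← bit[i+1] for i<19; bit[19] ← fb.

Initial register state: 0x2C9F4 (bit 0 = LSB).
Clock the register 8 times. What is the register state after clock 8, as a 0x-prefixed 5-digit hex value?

reg_0 = 0x2C9F4
clock 1: out=0, reg = 0x164FA
clock 2: out=0, reg = 0x8B27D
clock 3: out=1, reg = 0x4593E
clock 4: out=0, reg = 0x22C9F
clock 5: out=1, reg = 0x1164F
clock 6: out=1, reg = 0x08B27
clock 7: out=1, reg = 0x84593
clock 8: out=1, reg = 0x422C9

0x422C9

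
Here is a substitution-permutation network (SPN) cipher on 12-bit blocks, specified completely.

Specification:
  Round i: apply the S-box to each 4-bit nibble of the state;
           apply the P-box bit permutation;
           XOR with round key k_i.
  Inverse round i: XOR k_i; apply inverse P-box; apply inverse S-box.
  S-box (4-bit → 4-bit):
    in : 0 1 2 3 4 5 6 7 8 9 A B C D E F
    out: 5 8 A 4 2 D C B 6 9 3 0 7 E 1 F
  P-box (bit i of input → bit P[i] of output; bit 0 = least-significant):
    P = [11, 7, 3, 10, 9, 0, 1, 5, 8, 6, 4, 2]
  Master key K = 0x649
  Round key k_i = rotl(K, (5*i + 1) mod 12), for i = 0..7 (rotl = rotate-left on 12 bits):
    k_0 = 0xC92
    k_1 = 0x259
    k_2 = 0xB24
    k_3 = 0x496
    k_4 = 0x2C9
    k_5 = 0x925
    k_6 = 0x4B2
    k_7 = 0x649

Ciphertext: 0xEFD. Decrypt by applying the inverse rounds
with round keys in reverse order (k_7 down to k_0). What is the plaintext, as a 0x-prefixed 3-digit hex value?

s_0 = ciphertext = 0xEFD
s_1 = InvRound(s_0, k_7) = 0x61A
s_2 = InvRound(s_1, k_6) = 0xB98
s_3 = InvRound(s_2, k_5) = 0x678
s_4 = InvRound(s_3, k_4) = 0x322
s_5 = InvRound(s_4, k_3) = 0x592
s_6 = InvRound(s_5, k_2) = 0x657
s_7 = InvRound(s_6, k_1) = 0x136
s_8 = InvRound(s_7, k_0) = 0x917

0x917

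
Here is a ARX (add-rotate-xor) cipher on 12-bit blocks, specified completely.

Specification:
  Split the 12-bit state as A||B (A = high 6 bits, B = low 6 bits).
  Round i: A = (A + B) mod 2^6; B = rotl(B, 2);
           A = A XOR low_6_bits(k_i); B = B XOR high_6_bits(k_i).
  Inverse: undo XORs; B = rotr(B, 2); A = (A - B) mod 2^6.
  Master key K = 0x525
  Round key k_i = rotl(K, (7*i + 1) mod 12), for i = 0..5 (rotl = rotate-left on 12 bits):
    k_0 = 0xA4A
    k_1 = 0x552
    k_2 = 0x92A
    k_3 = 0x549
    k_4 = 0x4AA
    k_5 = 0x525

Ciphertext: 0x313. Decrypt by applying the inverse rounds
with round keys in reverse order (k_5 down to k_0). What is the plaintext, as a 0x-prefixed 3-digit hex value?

0xB70

s_0 = ciphertext = 0x313
s_1 = InvRound(s_0, k_5) = 0xE31
s_2 = InvRound(s_1, k_4) = 0x6B8
s_3 = InvRound(s_2, k_3) = 0xE1B
s_4 = InvRound(s_3, k_2) = 0x4FF
s_5 = InvRound(s_4, k_1) = 0x5EA
s_6 = InvRound(s_5, k_0) = 0xB70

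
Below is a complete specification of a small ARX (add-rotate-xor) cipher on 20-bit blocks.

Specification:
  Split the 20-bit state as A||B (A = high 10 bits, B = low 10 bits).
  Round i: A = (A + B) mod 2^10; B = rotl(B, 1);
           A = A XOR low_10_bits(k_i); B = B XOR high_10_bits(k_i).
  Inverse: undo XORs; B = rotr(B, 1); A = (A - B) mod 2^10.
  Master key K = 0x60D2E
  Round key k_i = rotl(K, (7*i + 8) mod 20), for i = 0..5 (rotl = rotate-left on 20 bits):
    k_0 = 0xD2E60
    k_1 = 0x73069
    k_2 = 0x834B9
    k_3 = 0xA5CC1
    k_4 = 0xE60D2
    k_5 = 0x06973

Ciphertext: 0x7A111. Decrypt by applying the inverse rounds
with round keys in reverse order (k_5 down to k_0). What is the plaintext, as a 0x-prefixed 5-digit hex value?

0x37F56

s_0 = ciphertext = 0x7A111
s_1 = InvRound(s_0, k_5) = 0x85A85
s_2 = InvRound(s_1, k_4) = 0x0DA8E
s_3 = InvRound(s_2, k_3) = 0xBAE0C
s_4 = InvRound(s_3, k_2) = 0x14A00
s_5 = InvRound(s_4, k_1) = 0x955E6
s_6 = InvRound(s_5, k_0) = 0x37F56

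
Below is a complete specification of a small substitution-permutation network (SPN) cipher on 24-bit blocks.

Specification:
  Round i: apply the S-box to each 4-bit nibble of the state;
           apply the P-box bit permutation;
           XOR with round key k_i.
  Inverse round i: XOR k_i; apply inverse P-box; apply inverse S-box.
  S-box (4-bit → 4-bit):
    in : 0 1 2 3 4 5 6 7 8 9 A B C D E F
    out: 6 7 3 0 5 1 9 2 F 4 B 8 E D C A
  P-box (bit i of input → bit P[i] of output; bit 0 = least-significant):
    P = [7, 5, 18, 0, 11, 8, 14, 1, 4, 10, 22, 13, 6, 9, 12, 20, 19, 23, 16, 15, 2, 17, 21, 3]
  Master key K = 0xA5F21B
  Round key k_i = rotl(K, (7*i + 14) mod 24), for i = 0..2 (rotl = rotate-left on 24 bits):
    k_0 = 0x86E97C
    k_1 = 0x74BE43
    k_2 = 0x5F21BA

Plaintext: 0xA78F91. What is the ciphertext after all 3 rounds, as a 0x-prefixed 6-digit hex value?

0x6F1F84

s_0 = plaintext = 0xA78F91
s_1 = Round(s_0, k_0) = 0x109F90
s_2 = Round(s_1, k_1) = 0xD3CA67
s_3 = Round(s_2, k_2) = 0x6F1F84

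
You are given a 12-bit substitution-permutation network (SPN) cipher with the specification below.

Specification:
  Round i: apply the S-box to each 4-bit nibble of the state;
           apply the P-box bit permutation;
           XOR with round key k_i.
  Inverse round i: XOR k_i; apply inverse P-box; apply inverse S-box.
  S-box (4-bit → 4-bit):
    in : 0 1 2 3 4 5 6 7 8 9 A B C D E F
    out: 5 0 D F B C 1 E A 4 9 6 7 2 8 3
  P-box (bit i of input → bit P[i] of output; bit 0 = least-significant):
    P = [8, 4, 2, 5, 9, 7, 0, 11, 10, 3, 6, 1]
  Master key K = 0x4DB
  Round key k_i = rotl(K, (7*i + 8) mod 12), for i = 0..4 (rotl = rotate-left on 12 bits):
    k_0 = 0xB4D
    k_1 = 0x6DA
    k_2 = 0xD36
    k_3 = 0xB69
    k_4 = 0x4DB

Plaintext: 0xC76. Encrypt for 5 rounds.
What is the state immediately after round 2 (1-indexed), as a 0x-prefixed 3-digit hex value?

0xB6A

s_0 = plaintext = 0xC76
s_1 = Round(s_0, k_0) = 0x684
s_2 = Round(s_1, k_1) = 0xB6A
s_3 = Round(s_2, k_2) = 0xE5E
s_4 = Round(s_3, k_3) = 0x34A
s_5 = Round(s_4, k_4) = 0xB31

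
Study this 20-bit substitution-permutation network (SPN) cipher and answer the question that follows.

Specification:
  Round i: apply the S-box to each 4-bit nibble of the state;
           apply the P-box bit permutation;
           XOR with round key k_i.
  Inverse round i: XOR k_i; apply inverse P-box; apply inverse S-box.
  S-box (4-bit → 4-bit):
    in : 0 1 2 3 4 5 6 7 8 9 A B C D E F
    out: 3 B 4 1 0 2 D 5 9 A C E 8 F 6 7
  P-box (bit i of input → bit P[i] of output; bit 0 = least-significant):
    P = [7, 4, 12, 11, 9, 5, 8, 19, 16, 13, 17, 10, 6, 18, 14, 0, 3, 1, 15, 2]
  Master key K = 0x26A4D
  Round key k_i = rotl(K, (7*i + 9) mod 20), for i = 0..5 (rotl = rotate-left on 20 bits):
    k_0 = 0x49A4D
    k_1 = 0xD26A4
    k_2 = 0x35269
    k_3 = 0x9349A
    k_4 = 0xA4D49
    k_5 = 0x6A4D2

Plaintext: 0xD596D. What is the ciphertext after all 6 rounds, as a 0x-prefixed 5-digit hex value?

0x292BB

s_0 = plaintext = 0xD596D
s_1 = Round(s_0, k_0) = 0x825D3
s_2 = Round(s_1, k_1) = 0x54508
s_3 = Round(s_2, k_2) = 0x378CB
s_4 = Round(s_3, k_3) = 0x068C2
s_5 = Round(s_4, k_4) = 0x31902
s_6 = Round(s_5, k_5) = 0x292BB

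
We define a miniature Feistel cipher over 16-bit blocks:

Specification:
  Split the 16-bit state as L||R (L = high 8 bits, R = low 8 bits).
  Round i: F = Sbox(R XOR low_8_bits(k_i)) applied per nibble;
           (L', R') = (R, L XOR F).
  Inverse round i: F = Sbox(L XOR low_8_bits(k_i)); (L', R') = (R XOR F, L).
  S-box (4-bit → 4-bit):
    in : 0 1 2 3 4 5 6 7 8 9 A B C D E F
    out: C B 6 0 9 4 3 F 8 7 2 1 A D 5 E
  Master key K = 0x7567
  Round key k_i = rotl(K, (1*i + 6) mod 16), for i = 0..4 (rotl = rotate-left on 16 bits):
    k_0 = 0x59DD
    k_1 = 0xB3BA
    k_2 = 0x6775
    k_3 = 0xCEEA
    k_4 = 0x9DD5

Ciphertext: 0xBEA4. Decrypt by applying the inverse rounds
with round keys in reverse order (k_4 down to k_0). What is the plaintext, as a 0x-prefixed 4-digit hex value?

s_0 = ciphertext = 0xBEA4
s_1 = InvRound(s_0, k_4) = 0x95BE
s_2 = InvRound(s_1, k_3) = 0x4095
s_3 = InvRound(s_2, k_2) = 0x9140
s_4 = InvRound(s_3, k_1) = 0x2191
s_5 = InvRound(s_4, k_0) = 0x7B21

0x7B21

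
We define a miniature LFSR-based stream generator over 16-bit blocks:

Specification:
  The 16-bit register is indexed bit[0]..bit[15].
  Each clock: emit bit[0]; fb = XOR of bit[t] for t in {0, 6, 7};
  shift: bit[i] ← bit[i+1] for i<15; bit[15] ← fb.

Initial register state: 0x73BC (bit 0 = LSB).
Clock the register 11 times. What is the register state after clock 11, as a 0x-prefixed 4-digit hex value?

reg_0 = 0x73BC
clock 1: out=0, reg = 0xB9DE
clock 2: out=0, reg = 0x5CEF
clock 3: out=1, reg = 0xAE77
clock 4: out=1, reg = 0x573B
clock 5: out=1, reg = 0xAB9D
clock 6: out=1, reg = 0x55CE
clock 7: out=0, reg = 0x2AE7
clock 8: out=1, reg = 0x9573
clock 9: out=1, reg = 0x4AB9
clock 10: out=1, reg = 0x255C
clock 11: out=0, reg = 0x92AE

0x92AE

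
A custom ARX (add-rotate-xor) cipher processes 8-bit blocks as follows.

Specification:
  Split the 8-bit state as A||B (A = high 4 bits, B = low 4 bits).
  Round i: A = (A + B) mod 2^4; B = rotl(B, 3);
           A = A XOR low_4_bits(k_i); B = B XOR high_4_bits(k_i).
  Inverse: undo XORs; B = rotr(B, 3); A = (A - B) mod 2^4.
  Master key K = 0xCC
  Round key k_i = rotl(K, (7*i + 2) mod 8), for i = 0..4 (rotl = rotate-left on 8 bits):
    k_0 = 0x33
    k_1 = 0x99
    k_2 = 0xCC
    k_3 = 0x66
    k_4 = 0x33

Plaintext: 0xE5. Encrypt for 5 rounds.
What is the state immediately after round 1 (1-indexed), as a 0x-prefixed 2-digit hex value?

s_0 = plaintext = 0xE5
s_1 = Round(s_0, k_0) = 0x09
s_2 = Round(s_1, k_1) = 0x05
s_3 = Round(s_2, k_2) = 0x96
s_4 = Round(s_3, k_3) = 0x95
s_5 = Round(s_4, k_4) = 0xD9

0x09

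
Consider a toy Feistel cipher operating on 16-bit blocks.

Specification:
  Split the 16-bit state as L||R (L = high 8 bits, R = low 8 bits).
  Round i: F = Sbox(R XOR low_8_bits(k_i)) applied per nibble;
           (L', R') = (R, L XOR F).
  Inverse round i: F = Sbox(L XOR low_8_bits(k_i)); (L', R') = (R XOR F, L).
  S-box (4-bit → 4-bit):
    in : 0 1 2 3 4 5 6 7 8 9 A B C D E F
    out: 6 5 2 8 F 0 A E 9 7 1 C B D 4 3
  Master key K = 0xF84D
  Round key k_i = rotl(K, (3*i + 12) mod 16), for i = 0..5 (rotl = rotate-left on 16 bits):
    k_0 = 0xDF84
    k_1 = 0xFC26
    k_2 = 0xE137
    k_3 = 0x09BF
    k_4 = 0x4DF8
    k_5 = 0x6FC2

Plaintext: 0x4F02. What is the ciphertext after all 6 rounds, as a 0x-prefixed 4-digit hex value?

s_0 = plaintext = 0x4F02
s_1 = Round(s_0, k_0) = 0x02D5
s_2 = Round(s_1, k_1) = 0xD53A
s_3 = Round(s_2, k_2) = 0x3AB8
s_4 = Round(s_3, k_3) = 0xB854
s_5 = Round(s_4, k_4) = 0x54A3
s_6 = Round(s_5, k_5) = 0xA3F1

0xA3F1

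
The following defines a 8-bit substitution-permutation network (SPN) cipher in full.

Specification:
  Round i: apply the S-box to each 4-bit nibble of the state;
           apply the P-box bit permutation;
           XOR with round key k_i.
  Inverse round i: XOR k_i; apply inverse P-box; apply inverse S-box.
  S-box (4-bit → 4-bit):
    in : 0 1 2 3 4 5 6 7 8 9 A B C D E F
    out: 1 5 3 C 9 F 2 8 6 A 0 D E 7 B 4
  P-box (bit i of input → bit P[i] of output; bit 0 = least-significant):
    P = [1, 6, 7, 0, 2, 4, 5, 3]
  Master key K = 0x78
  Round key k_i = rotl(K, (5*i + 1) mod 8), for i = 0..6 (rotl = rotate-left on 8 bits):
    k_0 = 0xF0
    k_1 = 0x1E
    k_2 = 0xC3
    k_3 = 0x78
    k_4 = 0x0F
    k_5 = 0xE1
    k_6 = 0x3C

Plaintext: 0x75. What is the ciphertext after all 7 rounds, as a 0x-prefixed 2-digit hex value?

s_0 = plaintext = 0x75
s_1 = Round(s_0, k_0) = 0x3B
s_2 = Round(s_1, k_1) = 0xB5
s_3 = Round(s_2, k_2) = 0x2C
s_4 = Round(s_3, k_3) = 0xAD
s_5 = Round(s_4, k_4) = 0xCD
s_6 = Round(s_5, k_5) = 0x1B
s_7 = Round(s_6, k_6) = 0x9B

0x9B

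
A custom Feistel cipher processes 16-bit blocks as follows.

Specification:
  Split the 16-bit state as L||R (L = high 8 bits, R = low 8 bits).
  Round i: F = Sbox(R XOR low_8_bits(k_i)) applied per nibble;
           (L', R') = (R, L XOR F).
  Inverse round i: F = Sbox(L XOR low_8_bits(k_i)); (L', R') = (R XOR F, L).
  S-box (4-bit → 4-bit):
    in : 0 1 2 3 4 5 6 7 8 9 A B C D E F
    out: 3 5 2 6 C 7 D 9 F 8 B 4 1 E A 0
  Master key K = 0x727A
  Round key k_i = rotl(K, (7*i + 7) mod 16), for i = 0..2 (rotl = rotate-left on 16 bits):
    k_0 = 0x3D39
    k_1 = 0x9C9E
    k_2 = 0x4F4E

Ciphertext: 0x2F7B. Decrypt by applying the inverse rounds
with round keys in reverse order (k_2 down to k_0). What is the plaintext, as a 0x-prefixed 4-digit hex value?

0x394C

s_0 = ciphertext = 0x2F7B
s_1 = InvRound(s_0, k_2) = 0xAE2F
s_2 = InvRound(s_1, k_1) = 0x4CAE
s_3 = InvRound(s_2, k_0) = 0x394C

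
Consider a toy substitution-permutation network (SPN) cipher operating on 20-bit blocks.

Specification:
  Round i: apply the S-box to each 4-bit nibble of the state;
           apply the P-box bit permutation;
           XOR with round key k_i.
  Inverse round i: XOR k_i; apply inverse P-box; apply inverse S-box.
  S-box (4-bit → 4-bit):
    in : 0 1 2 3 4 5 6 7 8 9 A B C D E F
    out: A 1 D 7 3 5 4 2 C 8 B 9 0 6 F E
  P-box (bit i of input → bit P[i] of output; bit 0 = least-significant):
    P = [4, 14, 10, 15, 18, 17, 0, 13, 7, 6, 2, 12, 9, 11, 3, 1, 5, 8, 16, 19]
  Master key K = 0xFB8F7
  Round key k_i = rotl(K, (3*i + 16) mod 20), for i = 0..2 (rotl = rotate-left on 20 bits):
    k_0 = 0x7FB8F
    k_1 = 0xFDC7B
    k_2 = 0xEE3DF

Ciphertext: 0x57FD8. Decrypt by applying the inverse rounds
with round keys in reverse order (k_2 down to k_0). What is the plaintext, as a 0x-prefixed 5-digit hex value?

s_0 = ciphertext = 0x57FD8
s_1 = InvRound(s_0, k_2) = 0x808D8
s_2 = InvRound(s_1, k_1) = 0x59B3F
s_3 = InvRound(s_2, k_0) = 0x1C104

0x1C104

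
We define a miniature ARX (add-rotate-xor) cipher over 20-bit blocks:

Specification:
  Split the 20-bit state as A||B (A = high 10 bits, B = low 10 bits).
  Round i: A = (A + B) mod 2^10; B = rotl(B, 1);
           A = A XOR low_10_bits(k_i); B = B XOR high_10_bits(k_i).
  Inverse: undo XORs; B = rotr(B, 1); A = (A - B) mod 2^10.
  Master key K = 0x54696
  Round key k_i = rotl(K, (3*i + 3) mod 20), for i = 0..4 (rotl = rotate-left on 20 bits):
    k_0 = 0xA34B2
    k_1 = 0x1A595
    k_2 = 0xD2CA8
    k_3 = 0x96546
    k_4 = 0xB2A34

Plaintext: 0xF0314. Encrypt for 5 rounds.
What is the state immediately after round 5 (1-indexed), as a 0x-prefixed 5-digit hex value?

s_0 = plaintext = 0xF0314
s_1 = Round(s_0, k_0) = 0x998A4
s_2 = Round(s_1, k_1) = 0xA7D21
s_3 = Round(s_2, k_2) = 0xDA109
s_4 = Round(s_3, k_3) = 0x4DC4B
s_5 = Round(s_4, k_4) = 0xEDA5C

0xEDA5C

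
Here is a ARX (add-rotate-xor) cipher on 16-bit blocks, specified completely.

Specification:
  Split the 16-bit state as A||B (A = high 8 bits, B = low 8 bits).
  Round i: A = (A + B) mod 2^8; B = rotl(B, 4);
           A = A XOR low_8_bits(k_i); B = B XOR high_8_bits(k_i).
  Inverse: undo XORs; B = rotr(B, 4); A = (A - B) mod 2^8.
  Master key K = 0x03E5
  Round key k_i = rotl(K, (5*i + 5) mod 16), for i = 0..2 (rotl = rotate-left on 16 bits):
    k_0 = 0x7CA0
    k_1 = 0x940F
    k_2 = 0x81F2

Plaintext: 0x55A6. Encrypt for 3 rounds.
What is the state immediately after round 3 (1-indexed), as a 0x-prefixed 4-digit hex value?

0x81DE

s_0 = plaintext = 0x55A6
s_1 = Round(s_0, k_0) = 0x5B16
s_2 = Round(s_1, k_1) = 0x7EF5
s_3 = Round(s_2, k_2) = 0x81DE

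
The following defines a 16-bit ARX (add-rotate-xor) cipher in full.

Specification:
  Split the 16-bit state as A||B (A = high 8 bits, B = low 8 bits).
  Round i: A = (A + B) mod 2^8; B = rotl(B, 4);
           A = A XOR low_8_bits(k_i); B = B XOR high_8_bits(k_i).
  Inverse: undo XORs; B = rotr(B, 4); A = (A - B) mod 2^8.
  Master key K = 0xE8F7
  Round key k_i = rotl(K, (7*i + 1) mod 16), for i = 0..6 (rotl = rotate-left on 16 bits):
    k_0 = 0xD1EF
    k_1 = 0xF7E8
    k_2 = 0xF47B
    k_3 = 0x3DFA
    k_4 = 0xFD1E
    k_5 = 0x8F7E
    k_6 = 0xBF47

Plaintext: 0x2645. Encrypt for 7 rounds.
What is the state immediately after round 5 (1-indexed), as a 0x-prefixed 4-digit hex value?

s_0 = plaintext = 0x2645
s_1 = Round(s_0, k_0) = 0x8485
s_2 = Round(s_1, k_1) = 0xE1AF
s_3 = Round(s_2, k_2) = 0xEB0E
s_4 = Round(s_3, k_3) = 0x03DD
s_5 = Round(s_4, k_4) = 0xFE20
s_6 = Round(s_5, k_5) = 0x608D
s_7 = Round(s_6, k_6) = 0xAA67

0xFE20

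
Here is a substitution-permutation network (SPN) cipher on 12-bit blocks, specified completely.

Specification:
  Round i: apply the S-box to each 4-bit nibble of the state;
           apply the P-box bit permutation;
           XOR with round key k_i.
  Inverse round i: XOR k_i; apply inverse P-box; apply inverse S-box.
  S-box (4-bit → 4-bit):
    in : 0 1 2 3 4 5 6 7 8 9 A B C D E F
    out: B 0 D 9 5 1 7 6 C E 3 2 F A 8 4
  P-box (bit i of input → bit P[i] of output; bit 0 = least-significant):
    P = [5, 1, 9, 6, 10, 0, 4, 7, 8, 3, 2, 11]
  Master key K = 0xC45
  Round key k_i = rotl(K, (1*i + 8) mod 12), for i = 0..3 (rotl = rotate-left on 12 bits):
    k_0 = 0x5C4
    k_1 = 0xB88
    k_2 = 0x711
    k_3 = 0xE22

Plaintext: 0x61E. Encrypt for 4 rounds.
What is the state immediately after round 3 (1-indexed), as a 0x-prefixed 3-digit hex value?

0x977

s_0 = plaintext = 0x61E
s_1 = Round(s_0, k_0) = 0x488
s_2 = Round(s_1, k_1) = 0x85C
s_3 = Round(s_2, k_2) = 0x977
s_4 = Round(s_3, k_3) = 0x43D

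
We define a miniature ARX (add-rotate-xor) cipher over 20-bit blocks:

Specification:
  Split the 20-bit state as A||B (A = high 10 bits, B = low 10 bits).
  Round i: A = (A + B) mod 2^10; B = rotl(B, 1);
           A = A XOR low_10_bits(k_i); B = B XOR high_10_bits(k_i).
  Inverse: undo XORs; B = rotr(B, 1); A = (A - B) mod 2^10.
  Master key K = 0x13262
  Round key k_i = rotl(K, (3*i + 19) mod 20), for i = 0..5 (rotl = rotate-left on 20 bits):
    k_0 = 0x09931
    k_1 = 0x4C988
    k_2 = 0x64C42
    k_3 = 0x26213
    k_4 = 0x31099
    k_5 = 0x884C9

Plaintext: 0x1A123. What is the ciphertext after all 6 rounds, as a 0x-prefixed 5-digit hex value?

s_0 = plaintext = 0x1A123
s_1 = Round(s_0, k_0) = 0x2EA60
s_2 = Round(s_1, k_1) = 0xA49F3
s_3 = Round(s_2, k_2) = 0x31E75
s_4 = Round(s_3, k_3) = 0x4BC73
s_5 = Round(s_4, k_4) = 0x4EC22
s_6 = Round(s_5, k_5) = 0x65265

0x65265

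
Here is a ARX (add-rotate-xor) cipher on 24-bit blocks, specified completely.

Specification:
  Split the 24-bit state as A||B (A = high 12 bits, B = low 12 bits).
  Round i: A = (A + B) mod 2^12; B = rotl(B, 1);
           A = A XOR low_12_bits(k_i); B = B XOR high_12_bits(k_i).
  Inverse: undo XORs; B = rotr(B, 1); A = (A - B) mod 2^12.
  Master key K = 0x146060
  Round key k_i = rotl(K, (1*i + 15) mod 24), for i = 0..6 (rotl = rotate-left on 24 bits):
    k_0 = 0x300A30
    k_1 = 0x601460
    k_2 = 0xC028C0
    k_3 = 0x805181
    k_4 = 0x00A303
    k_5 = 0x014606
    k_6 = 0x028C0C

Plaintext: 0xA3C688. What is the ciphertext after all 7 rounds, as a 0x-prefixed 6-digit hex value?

0x6AA43C

s_0 = plaintext = 0xA3C688
s_1 = Round(s_0, k_0) = 0xAF4E10
s_2 = Round(s_1, k_1) = 0xD64A20
s_3 = Round(s_2, k_2) = 0xF44843
s_4 = Round(s_3, k_3) = 0x606882
s_5 = Round(s_4, k_4) = 0xD8B10F
s_6 = Round(s_5, k_5) = 0x89C20A
s_7 = Round(s_6, k_6) = 0x6AA43C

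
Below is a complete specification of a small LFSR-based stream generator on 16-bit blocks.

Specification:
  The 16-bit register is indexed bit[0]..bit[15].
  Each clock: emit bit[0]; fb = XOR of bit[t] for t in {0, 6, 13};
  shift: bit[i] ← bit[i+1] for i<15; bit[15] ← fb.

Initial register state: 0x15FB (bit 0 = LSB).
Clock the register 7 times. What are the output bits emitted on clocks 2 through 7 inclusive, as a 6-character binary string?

reg_0 = 0x15FB
clock 1: out=1, reg = 0x0AFD
clock 2: out=1, reg = 0x057E
clock 3: out=0, reg = 0x82BF
clock 4: out=1, reg = 0xC15F
clock 5: out=1, reg = 0x60AF
clock 6: out=1, reg = 0x3057
clock 7: out=1, reg = 0x982B

101111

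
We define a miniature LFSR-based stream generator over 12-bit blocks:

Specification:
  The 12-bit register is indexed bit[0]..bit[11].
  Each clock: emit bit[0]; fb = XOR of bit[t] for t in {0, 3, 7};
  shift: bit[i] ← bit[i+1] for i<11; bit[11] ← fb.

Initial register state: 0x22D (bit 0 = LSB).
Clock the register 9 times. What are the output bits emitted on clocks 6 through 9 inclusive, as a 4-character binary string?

reg_0 = 0x22D
clock 1: out=1, reg = 0x116
clock 2: out=0, reg = 0x08B
clock 3: out=1, reg = 0x845
clock 4: out=1, reg = 0xC22
clock 5: out=0, reg = 0x611
clock 6: out=1, reg = 0xB08
clock 7: out=0, reg = 0xD84
clock 8: out=0, reg = 0xEC2
clock 9: out=0, reg = 0xF61

1000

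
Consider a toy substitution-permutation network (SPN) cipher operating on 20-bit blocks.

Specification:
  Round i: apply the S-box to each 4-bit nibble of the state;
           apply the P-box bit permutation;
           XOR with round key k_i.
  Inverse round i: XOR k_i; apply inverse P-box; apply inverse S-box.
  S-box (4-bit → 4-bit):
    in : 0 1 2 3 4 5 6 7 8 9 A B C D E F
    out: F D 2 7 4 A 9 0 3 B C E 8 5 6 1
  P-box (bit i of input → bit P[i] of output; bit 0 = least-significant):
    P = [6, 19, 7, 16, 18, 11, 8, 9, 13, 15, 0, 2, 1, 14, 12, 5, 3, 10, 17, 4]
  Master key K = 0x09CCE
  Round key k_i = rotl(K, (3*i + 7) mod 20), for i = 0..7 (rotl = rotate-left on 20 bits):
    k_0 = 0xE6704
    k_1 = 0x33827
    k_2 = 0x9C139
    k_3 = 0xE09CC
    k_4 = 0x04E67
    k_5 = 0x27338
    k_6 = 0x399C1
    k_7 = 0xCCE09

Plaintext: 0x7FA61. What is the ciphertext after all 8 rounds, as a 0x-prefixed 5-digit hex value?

0x33C8F

s_0 = plaintext = 0x7FA61
s_1 = Round(s_0, k_0) = 0xB65C3
s_2 = Round(s_1, k_1) = 0x9BED1
s_3 = Round(s_2, k_2) = 0xC14C0
s_4 = Round(s_3, k_3) = 0x71B3F
s_5 = Round(s_4, k_4) = 0x4D700
s_6 = Round(s_5, k_5) = 0xD68FA
s_7 = Round(s_6, k_6) = 0x4396B
s_8 = Round(s_7, k_7) = 0x33C8F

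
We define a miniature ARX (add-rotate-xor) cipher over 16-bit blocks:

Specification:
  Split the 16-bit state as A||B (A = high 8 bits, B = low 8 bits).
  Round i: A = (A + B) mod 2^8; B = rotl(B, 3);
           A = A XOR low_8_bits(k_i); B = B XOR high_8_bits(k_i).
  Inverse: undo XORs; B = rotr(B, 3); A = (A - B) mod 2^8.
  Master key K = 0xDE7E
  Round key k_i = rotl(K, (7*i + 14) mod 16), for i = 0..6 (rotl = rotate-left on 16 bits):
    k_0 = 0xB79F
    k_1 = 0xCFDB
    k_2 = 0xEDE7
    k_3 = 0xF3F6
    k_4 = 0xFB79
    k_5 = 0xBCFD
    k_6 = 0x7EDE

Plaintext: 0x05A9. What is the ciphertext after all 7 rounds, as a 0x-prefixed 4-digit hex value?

s_0 = plaintext = 0x05A9
s_1 = Round(s_0, k_0) = 0x31FA
s_2 = Round(s_1, k_1) = 0xF018
s_3 = Round(s_2, k_2) = 0xEF2D
s_4 = Round(s_3, k_3) = 0xEA9A
s_5 = Round(s_4, k_4) = 0xFD2F
s_6 = Round(s_5, k_5) = 0xD1C5
s_7 = Round(s_6, k_6) = 0x4850

0x4850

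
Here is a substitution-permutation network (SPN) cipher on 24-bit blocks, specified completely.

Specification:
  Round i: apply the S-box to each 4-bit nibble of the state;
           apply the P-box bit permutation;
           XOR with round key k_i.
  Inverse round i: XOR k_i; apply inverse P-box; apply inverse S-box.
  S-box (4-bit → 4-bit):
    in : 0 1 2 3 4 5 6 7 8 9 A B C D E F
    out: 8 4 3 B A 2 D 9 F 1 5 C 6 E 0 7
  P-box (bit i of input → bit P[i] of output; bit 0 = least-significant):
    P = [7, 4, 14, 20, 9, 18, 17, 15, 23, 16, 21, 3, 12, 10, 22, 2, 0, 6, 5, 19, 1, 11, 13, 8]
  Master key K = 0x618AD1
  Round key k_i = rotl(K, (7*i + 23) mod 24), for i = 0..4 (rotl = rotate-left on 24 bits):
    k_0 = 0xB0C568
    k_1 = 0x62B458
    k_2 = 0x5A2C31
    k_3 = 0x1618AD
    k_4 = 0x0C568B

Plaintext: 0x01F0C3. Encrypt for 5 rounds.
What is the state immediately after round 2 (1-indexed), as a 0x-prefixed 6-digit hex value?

0x3C3075

s_0 = plaintext = 0x01F0C3
s_1 = Round(s_0, k_0) = 0xE6D0D0
s_2 = Round(s_1, k_1) = 0x3C3075
s_3 = Round(s_2, k_2) = 0x5AB34F
s_4 = Round(s_3, k_3) = 0xD3D010
s_5 = Round(s_4, k_4) = 0x567BC6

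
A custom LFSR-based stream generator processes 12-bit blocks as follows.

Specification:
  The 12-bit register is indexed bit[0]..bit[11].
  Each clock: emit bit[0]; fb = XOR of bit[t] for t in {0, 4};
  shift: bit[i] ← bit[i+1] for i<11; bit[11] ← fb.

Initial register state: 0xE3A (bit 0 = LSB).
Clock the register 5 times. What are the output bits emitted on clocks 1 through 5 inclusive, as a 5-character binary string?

reg_0 = 0xE3A
clock 1: out=0, reg = 0xF1D
clock 2: out=1, reg = 0x78E
clock 3: out=0, reg = 0x3C7
clock 4: out=1, reg = 0x9E3
clock 5: out=1, reg = 0xCF1

01011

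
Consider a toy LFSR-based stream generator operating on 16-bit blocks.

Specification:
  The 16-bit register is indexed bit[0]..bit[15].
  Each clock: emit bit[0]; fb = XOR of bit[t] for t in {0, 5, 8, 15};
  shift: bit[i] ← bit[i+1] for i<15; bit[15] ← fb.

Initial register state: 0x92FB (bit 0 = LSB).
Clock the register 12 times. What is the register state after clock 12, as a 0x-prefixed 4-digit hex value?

reg_0 = 0x92FB
clock 1: out=1, reg = 0xC97D
clock 2: out=1, reg = 0x64BE
clock 3: out=0, reg = 0xB25F
clock 4: out=1, reg = 0x592F
clock 5: out=1, reg = 0xAC97
clock 6: out=1, reg = 0x564B
clock 7: out=1, reg = 0xAB25
clock 8: out=1, reg = 0x5592
clock 9: out=0, reg = 0xAAC9
clock 10: out=1, reg = 0x5564
clock 11: out=0, reg = 0x2AB2
clock 12: out=0, reg = 0x9559

0x9559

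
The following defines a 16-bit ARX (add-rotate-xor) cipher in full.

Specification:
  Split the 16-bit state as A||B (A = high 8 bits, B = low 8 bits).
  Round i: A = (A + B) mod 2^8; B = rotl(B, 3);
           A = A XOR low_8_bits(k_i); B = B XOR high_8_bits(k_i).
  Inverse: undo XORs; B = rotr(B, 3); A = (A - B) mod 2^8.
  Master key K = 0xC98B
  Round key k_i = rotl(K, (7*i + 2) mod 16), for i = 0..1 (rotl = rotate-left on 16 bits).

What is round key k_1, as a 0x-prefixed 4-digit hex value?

K = 0xC98B
k_0 = rotl(K, (7*0+2) mod 16) = rotl(K, 2) = 0x262F
k_1 = rotl(K, (7*1+2) mod 16) = rotl(K, 9) = 0x1793

0x1793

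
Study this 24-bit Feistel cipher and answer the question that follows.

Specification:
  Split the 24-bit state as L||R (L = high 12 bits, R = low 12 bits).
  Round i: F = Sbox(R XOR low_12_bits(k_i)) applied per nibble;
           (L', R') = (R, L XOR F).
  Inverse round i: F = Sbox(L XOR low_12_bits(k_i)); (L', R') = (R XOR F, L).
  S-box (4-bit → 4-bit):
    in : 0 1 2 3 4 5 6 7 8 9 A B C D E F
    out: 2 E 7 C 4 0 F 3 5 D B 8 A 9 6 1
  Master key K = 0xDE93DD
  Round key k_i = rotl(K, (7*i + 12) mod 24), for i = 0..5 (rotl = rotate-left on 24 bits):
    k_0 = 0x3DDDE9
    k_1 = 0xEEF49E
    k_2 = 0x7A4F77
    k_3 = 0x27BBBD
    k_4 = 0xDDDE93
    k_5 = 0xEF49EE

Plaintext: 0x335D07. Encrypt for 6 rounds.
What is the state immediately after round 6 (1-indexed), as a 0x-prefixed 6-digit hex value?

0xDE00B4

s_0 = plaintext = 0x335D07
s_1 = Round(s_0, k_0) = 0xD07153
s_2 = Round(s_1, k_1) = 0x153DAE
s_3 = Round(s_2, k_2) = 0xDAE6CE
s_4 = Round(s_3, k_3) = 0x6CE492
s_5 = Round(s_4, k_4) = 0x492DE0
s_6 = Round(s_5, k_5) = 0xDE00B4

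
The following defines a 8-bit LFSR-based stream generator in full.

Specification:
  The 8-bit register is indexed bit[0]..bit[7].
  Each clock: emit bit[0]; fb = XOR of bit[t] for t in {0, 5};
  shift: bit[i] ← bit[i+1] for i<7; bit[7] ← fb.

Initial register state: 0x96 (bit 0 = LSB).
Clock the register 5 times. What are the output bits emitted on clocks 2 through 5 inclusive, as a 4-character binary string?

1101

reg_0 = 0x96
clock 1: out=0, reg = 0x4B
clock 2: out=1, reg = 0xA5
clock 3: out=1, reg = 0x52
clock 4: out=0, reg = 0x29
clock 5: out=1, reg = 0x14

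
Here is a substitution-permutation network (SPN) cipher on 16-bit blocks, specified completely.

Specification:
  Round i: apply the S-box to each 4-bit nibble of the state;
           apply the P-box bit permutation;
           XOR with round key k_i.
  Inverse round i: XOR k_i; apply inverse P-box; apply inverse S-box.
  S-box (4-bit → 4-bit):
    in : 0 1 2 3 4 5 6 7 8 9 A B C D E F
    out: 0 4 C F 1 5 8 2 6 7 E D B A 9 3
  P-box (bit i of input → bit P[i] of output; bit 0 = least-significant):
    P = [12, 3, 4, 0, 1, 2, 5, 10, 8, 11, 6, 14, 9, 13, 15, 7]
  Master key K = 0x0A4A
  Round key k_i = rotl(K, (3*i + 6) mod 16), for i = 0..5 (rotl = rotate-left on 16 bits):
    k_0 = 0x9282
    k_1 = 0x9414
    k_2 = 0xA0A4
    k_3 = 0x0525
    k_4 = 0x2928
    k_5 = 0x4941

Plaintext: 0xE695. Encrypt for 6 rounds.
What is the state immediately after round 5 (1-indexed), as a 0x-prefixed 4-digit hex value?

s_0 = plaintext = 0xE695
s_1 = Round(s_0, k_0) = 0xC034
s_2 = Round(s_1, k_1) = 0xA2B2
s_3 = Round(s_2, k_2) = 0x4457
s_4 = Round(s_3, k_3) = 0x060F
s_5 = Round(s_4, k_4) = 0x7920
s_6 = Round(s_5, k_5) = 0x6421

0x7920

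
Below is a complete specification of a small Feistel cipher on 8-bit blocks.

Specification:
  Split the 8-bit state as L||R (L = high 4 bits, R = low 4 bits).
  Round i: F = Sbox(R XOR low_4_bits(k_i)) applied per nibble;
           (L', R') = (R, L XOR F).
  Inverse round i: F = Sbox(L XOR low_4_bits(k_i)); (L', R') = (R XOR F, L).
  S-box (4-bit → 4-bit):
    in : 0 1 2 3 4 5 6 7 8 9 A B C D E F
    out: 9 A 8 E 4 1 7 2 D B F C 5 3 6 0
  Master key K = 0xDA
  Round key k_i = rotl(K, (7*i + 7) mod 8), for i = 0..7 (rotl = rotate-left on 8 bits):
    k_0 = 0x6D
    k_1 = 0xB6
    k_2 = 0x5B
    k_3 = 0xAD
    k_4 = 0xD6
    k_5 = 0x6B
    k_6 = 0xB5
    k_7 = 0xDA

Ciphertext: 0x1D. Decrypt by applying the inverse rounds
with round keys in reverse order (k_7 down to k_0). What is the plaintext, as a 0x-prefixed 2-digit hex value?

0x1C

s_0 = ciphertext = 0x1D
s_1 = InvRound(s_0, k_7) = 0x11
s_2 = InvRound(s_1, k_6) = 0x51
s_3 = InvRound(s_2, k_5) = 0x75
s_4 = InvRound(s_3, k_4) = 0xF7
s_5 = InvRound(s_4, k_3) = 0xFF
s_6 = InvRound(s_5, k_2) = 0xBF
s_7 = InvRound(s_6, k_1) = 0xCB
s_8 = InvRound(s_7, k_0) = 0x1C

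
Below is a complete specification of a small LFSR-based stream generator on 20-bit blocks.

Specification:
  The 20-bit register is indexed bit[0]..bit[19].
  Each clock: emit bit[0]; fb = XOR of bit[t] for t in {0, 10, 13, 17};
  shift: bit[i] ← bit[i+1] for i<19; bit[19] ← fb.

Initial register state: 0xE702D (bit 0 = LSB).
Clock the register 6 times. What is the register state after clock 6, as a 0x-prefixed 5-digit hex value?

0xB79C0

reg_0 = 0xE702D
clock 1: out=1, reg = 0xF3816
clock 2: out=0, reg = 0x79C0B
clock 3: out=1, reg = 0xBCE05
clock 4: out=1, reg = 0xDE702
clock 5: out=0, reg = 0x6F381
clock 6: out=1, reg = 0xB79C0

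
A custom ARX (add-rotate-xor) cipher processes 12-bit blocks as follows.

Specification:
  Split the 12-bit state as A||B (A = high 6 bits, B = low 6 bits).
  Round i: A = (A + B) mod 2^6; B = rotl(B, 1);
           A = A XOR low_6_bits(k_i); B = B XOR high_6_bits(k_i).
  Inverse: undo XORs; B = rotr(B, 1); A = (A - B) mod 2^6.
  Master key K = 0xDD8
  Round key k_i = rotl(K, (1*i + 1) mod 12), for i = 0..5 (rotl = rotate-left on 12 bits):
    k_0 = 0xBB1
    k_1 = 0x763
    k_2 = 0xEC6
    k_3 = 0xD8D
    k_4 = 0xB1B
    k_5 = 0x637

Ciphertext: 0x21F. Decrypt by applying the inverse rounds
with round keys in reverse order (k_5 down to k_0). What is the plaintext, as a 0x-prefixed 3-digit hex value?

s_0 = ciphertext = 0x21F
s_1 = InvRound(s_0, k_5) = 0x723
s_2 = InvRound(s_1, k_4) = 0x827
s_3 = InvRound(s_2, k_3) = 0x168
s_4 = InvRound(s_3, k_2) = 0x6A9
s_5 = InvRound(s_4, k_1) = 0x7DA
s_6 = InvRound(s_5, k_0) = 0x51A

0x51A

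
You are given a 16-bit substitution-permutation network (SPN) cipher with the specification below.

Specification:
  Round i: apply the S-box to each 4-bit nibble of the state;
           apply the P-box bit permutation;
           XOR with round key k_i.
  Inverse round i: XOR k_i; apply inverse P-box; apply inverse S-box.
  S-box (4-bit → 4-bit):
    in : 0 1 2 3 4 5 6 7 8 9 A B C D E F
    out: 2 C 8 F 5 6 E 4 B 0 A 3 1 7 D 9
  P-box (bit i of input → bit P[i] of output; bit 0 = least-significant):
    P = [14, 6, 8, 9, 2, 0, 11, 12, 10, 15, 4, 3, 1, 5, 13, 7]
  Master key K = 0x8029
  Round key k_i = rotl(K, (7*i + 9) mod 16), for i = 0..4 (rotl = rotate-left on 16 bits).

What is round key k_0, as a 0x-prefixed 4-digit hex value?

0x5300

K = 0x8029
k_0 = rotl(K, (7*0+9) mod 16) = rotl(K, 9) = 0x5300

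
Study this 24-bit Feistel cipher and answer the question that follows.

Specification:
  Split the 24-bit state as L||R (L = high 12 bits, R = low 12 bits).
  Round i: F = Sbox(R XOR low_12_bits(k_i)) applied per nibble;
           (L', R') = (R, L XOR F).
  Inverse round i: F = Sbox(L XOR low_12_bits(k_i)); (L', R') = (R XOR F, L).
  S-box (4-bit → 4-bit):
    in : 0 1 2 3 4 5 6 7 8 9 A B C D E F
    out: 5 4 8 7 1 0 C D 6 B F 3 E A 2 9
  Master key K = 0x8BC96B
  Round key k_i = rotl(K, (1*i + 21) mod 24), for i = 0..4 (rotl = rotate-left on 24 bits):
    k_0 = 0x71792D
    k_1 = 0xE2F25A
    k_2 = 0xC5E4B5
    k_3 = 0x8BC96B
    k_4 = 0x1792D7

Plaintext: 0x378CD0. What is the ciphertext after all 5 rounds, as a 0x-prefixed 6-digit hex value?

0x984EE2

s_0 = plaintext = 0x378CD0
s_1 = Round(s_0, k_0) = 0xCD03E2
s_2 = Round(s_1, k_1) = 0x3E28E6
s_3 = Round(s_2, k_2) = 0x8E6DE5
s_4 = Round(s_3, k_3) = 0xDE5984
s_5 = Round(s_4, k_4) = 0x984EE2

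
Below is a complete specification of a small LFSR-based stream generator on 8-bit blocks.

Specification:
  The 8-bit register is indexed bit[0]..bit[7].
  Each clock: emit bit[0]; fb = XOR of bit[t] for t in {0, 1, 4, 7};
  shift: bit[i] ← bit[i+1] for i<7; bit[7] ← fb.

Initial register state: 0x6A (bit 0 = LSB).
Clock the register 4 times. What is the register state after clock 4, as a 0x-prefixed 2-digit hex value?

0x76

reg_0 = 0x6A
clock 1: out=0, reg = 0xB5
clock 2: out=1, reg = 0xDA
clock 3: out=0, reg = 0xED
clock 4: out=1, reg = 0x76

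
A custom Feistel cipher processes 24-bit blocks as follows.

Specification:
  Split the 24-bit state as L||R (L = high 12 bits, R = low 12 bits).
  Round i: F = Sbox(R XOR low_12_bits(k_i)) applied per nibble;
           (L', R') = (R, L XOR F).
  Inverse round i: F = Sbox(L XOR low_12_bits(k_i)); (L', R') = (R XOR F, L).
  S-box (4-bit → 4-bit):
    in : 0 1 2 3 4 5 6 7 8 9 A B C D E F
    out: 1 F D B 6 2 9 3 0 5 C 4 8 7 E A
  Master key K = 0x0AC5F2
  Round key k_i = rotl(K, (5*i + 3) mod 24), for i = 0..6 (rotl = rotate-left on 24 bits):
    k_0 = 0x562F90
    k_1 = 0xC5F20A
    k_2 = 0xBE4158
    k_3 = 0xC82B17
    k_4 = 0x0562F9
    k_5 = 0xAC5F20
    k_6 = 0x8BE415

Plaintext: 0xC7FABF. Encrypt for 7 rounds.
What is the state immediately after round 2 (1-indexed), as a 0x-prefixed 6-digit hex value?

0xEA5275

s_0 = plaintext = 0xC7FABF
s_1 = Round(s_0, k_0) = 0xABFEA5
s_2 = Round(s_1, k_1) = 0xEA5275
s_3 = Round(s_2, k_2) = 0x275572
s_4 = Round(s_3, k_3) = 0x572CE7
s_5 = Round(s_4, k_4) = 0xCE7B8C
s_6 = Round(s_5, k_5) = 0xB8CA2F
s_7 = Round(s_6, k_6) = 0xA2F530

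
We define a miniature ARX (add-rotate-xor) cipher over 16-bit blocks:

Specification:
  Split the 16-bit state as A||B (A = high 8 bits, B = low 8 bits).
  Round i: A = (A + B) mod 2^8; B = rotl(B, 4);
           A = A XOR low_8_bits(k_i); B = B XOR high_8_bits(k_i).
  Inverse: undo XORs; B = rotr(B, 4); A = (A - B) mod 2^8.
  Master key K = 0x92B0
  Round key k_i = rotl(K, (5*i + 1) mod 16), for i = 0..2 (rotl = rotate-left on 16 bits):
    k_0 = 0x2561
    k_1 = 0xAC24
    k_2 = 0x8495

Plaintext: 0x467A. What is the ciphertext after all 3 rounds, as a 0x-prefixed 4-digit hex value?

0x1ECC

s_0 = plaintext = 0x467A
s_1 = Round(s_0, k_0) = 0xA182
s_2 = Round(s_1, k_1) = 0x0784
s_3 = Round(s_2, k_2) = 0x1ECC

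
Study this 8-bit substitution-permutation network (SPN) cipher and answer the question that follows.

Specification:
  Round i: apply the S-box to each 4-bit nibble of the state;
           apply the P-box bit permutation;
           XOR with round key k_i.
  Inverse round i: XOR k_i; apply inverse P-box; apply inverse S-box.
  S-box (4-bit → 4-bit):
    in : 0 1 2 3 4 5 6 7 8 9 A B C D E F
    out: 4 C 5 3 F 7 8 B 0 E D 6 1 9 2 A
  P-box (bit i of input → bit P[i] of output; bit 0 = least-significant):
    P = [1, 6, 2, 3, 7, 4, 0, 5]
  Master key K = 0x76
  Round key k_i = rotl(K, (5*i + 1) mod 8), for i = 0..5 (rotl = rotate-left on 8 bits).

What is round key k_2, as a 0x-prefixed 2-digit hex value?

0xB3

K = 0x76
k_0 = rotl(K, (5*0+1) mod 8) = rotl(K, 1) = 0xEC
k_1 = rotl(K, (5*1+1) mod 8) = rotl(K, 6) = 0x9D
k_2 = rotl(K, (5*2+1) mod 8) = rotl(K, 3) = 0xB3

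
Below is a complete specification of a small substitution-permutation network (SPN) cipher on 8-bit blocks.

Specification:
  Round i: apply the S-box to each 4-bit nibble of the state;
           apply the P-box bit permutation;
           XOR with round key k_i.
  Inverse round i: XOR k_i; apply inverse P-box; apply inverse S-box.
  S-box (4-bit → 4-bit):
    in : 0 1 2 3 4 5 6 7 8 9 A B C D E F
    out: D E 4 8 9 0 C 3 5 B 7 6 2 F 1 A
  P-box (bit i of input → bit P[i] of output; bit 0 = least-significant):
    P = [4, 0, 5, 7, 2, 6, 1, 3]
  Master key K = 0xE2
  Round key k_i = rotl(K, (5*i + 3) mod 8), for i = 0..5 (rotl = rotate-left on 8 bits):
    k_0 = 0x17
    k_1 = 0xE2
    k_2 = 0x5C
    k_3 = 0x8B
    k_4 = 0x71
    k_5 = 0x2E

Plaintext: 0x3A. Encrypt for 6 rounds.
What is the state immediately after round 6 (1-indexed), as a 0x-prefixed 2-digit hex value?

s_0 = plaintext = 0x3A
s_1 = Round(s_0, k_0) = 0x2E
s_2 = Round(s_1, k_1) = 0xF0
s_3 = Round(s_2, k_2) = 0xA4
s_4 = Round(s_3, k_3) = 0x5D
s_5 = Round(s_4, k_4) = 0xC0
s_6 = Round(s_5, k_5) = 0xDE

0xDE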